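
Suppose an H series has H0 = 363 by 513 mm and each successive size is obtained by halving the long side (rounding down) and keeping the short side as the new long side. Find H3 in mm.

128 × 181 mm

H1: ⌊513/2⌋ × 363 = 256 × 363 mm
H2: ⌊363/2⌋ × 256 = 181 × 256 mm
H3: ⌊256/2⌋ × 181 = 128 × 181 mm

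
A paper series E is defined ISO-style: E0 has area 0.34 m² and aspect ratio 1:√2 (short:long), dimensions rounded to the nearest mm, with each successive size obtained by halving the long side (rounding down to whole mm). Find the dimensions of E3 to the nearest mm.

173 × 245 mm

Let E0's short side be w mm. w · w√2 = 0.34 m² = 340,000 mm², so w ≈ 490.3 mm and w√2 ≈ 693.4 mm → E0 = 490 × 693 mm.
E1: ⌊693/2⌋ × 490 = 346 × 490 mm
E2: ⌊490/2⌋ × 346 = 245 × 346 mm
E3: ⌊346/2⌋ × 245 = 173 × 245 mm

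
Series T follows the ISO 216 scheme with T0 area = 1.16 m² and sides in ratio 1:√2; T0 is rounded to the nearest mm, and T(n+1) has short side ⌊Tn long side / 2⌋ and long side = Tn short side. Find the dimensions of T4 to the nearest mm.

226 × 320 mm

Let T0's short side be w mm. w · w√2 = 1.16 m² = 1,160,000 mm², so w ≈ 905.7 mm and w√2 ≈ 1280.8 mm → T0 = 906 × 1281 mm.
T1: ⌊1281/2⌋ × 906 = 640 × 906 mm
T2: ⌊906/2⌋ × 640 = 453 × 640 mm
T3: ⌊640/2⌋ × 453 = 320 × 453 mm
T4: ⌊453/2⌋ × 320 = 226 × 320 mm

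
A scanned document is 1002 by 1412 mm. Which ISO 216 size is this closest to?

Aspect ratio 1412/1002 ≈ 1.409 — close to the ISO √2 ≈ 1.414.
In the B-series (B0 = 1000 × 1414 mm): B0 = 1000 × 1414 mm.
Off by 4 mm total — nearest standard size.

B0 (1000 × 1414 mm)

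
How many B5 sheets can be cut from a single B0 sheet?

B0 = 1000 × 1414 mm; B5 = 176 × 250 mm.
Each halving step doubles the count; 5 steps from B0 to B5.
2^5 = 32.

32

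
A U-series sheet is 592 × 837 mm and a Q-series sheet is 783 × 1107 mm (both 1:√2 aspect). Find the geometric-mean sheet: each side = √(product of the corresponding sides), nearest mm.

681 × 963 mm

Short side: √(592 · 783) = √463536 ≈ 680.8 → 681 mm
Long side: √(837 · 1107) = √926559 ≈ 962.6 → 963 mm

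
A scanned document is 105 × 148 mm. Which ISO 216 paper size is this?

Aspect ratio 148/105 ≈ 1.410 — close to the ISO √2 ≈ 1.414.
In the A-series (A0 area = 1 m²): A6 = 105 × 148 mm.

A6 (105 × 148 mm)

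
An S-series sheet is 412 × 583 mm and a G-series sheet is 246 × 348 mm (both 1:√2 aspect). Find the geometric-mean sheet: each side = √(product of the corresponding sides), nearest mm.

Short side: √(412 · 246) = √101352 ≈ 318.4 → 318 mm
Long side: √(583 · 348) = √202884 ≈ 450.4 → 450 mm

318 × 450 mm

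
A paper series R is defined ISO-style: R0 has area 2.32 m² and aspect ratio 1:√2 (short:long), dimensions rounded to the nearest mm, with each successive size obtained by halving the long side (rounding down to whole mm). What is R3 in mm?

Let R0's short side be w mm. w · w√2 = 2.32 m² = 2,320,000 mm², so w ≈ 1280.8 mm and w√2 ≈ 1811.3 mm → R0 = 1281 × 1811 mm.
R1: ⌊1811/2⌋ × 1281 = 905 × 1281 mm
R2: ⌊1281/2⌋ × 905 = 640 × 905 mm
R3: ⌊905/2⌋ × 640 = 452 × 640 mm

452 × 640 mm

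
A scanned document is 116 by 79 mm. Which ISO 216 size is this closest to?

C7 (81 × 114 mm)

Aspect ratio 116/79 ≈ 1.468 (ISO target is √2 ≈ 1.414).
In the C-series (envelope sizes, between A and B): C7 = 81 × 114 mm.
Off by 4 mm total — nearest standard size.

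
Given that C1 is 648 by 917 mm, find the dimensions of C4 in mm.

C2: ⌊917/2⌋ × 648 = 458 × 648 mm
C3: ⌊648/2⌋ × 458 = 324 × 458 mm
C4: ⌊458/2⌋ × 324 = 229 × 324 mm

229 × 324 mm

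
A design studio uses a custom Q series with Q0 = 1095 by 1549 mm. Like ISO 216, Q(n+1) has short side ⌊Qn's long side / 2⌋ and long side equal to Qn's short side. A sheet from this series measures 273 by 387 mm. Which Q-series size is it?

Q4

Q0: 1095 × 1549 mm
Q1: 774 × 1095 mm
Q2: 547 × 774 mm
Q3: 387 × 547 mm
Q4: 273 × 387 mm
Q5: 193 × 273 mm
→ matches Q4.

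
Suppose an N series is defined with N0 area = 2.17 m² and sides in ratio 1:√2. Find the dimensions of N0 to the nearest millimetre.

Let the short side be w mm. Then w · w√2 = 2.17 m² = 2,170,000 mm².
w² = 2,170,000/√2, so w ≈ 1238.7 mm; long side = w√2 ≈ 1751.8 mm.

1239 × 1752 mm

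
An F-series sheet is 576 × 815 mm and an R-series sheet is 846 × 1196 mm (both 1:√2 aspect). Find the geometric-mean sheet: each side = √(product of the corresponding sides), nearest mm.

Short side: √(576 · 846) = √487296 ≈ 698.1 → 698 mm
Long side: √(815 · 1196) = √974740 ≈ 987.3 → 987 mm

698 × 987 mm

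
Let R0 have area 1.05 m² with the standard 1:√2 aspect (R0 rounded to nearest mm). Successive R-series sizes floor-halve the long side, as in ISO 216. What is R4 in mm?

215 × 304 mm

Let R0's short side be w mm. w · w√2 = 1.05 m² = 1,050,000 mm², so w ≈ 861.7 mm and w√2 ≈ 1218.6 mm → R0 = 862 × 1219 mm.
R1: ⌊1219/2⌋ × 862 = 609 × 862 mm
R2: ⌊862/2⌋ × 609 = 431 × 609 mm
R3: ⌊609/2⌋ × 431 = 304 × 431 mm
R4: ⌊431/2⌋ × 304 = 215 × 304 mm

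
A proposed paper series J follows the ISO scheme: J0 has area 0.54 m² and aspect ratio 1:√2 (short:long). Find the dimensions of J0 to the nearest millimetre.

Let the short side be w mm. Then w · w√2 = 0.54 m² = 540,000 mm².
w² = 540,000/√2, so w ≈ 617.9 mm; long side = w√2 ≈ 873.9 mm.

618 × 874 mm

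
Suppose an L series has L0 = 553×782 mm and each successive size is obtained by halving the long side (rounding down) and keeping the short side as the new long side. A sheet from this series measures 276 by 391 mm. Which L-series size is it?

L0: 553 × 782 mm
L1: 391 × 553 mm
L2: 276 × 391 mm
L3: 195 × 276 mm
→ matches L2.

L2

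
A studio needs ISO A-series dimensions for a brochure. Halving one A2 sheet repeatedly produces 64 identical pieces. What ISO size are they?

A8

64 = 2^6, so 6 halving steps.
A2 → A3 → … → A8 after 6 steps.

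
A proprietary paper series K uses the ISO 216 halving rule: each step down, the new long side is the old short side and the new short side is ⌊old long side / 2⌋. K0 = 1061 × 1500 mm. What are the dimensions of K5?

K1 = 750 × 1061 mm (from K0 by 1 halving).
K2: ⌊1061/2⌋ × 750 = 530 × 750 mm
K3: ⌊750/2⌋ × 530 = 375 × 530 mm
K4: ⌊530/2⌋ × 375 = 265 × 375 mm
K5: ⌊375/2⌋ × 265 = 187 × 265 mm

187 × 265 mm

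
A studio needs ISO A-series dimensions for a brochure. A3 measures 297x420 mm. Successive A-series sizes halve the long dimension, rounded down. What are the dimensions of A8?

A4: ⌊420/2⌋ × 297 = 210 × 297 mm
A5: ⌊297/2⌋ × 210 = 148 × 210 mm
A6: ⌊210/2⌋ × 148 = 105 × 148 mm
A7: ⌊148/2⌋ × 105 = 74 × 105 mm
A8: ⌊105/2⌋ × 74 = 52 × 74 mm

52 × 74 mm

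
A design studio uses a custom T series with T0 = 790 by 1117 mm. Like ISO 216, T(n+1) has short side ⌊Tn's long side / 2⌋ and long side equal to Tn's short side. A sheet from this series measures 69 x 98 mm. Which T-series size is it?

T7

T0: 790 × 1117 mm
T1: 558 × 790 mm
T2: 395 × 558 mm
T3: 279 × 395 mm
T4: 197 × 279 mm
T5: 139 × 197 mm
T6: 98 × 139 mm
T7: 69 × 98 mm
T8: 49 × 69 mm
→ matches T7.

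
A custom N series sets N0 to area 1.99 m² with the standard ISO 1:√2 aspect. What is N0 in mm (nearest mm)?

Let the short side be w mm. Then w · w√2 = 1.99 m² = 1,990,000 mm².
w² = 1,990,000/√2, so w ≈ 1186.2 mm; long side = w√2 ≈ 1677.6 mm.

1186 × 1678 mm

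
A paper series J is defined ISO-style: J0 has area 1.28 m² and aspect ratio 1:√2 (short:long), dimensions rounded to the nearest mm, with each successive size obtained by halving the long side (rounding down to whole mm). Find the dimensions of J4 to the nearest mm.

237 × 336 mm

Let J0's short side be w mm. w · w√2 = 1.28 m² = 1,280,000 mm², so w ≈ 951.4 mm and w√2 ≈ 1345.4 mm → J0 = 951 × 1345 mm.
J1: ⌊1345/2⌋ × 951 = 672 × 951 mm
J2: ⌊951/2⌋ × 672 = 475 × 672 mm
J3: ⌊672/2⌋ × 475 = 336 × 475 mm
J4: ⌊475/2⌋ × 336 = 237 × 336 mm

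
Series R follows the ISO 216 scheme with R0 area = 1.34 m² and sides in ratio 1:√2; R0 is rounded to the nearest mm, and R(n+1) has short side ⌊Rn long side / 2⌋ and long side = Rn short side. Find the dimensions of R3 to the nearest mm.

344 × 486 mm

Let R0's short side be w mm. w · w√2 = 1.34 m² = 1,340,000 mm², so w ≈ 973.4 mm and w√2 ≈ 1376.6 mm → R0 = 973 × 1377 mm.
R1: ⌊1377/2⌋ × 973 = 688 × 973 mm
R2: ⌊973/2⌋ × 688 = 486 × 688 mm
R3: ⌊688/2⌋ × 486 = 344 × 486 mm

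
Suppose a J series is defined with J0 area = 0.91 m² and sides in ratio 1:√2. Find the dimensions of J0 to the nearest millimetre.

Let the short side be w mm. Then w · w√2 = 0.91 m² = 910,000 mm².
w² = 910,000/√2, so w ≈ 802.2 mm; long side = w√2 ≈ 1134.4 mm.

802 × 1134 mm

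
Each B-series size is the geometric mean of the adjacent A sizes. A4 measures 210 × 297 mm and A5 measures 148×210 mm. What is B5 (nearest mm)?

176 × 250 mm

Short side: √(210 · 148) = √31080 ≈ 176.3 → 176 mm
Long side: √(297 · 210) = √62370 ≈ 249.7 → 250 mm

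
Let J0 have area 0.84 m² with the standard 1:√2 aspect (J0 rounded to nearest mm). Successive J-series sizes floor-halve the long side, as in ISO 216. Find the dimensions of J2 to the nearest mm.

Let J0's short side be w mm. w · w√2 = 0.84 m² = 840,000 mm², so w ≈ 770.7 mm and w√2 ≈ 1089.9 mm → J0 = 771 × 1090 mm.
J1: ⌊1090/2⌋ × 771 = 545 × 771 mm
J2: ⌊771/2⌋ × 545 = 385 × 545 mm

385 × 545 mm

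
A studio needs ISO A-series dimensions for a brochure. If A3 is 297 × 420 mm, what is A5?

148 × 210 mm

A4: ⌊420/2⌋ × 297 = 210 × 297 mm
A5: ⌊297/2⌋ × 210 = 148 × 210 mm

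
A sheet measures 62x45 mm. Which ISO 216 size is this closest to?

Aspect ratio 62/45 ≈ 1.378 (ISO target is √2 ≈ 1.414).
In the B-series (B0 = 1000 × 1414 mm): B9 = 44 × 62 mm.
Off by 1 mm total — nearest standard size.

B9 (44 × 62 mm)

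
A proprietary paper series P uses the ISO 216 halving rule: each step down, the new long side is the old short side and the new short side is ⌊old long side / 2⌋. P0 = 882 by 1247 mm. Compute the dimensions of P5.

155 × 220 mm

P1: ⌊1247/2⌋ × 882 = 623 × 882 mm
P2: ⌊882/2⌋ × 623 = 441 × 623 mm
P3: ⌊623/2⌋ × 441 = 311 × 441 mm
P4: ⌊441/2⌋ × 311 = 220 × 311 mm
P5: ⌊311/2⌋ × 220 = 155 × 220 mm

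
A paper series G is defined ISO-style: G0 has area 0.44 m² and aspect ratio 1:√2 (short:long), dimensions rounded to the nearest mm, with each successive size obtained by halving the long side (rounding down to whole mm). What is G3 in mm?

Let G0's short side be w mm. w · w√2 = 0.44 m² = 440,000 mm², so w ≈ 557.8 mm and w√2 ≈ 788.8 mm → G0 = 558 × 789 mm.
G1: ⌊789/2⌋ × 558 = 394 × 558 mm
G2: ⌊558/2⌋ × 394 = 279 × 394 mm
G3: ⌊394/2⌋ × 279 = 197 × 279 mm

197 × 279 mm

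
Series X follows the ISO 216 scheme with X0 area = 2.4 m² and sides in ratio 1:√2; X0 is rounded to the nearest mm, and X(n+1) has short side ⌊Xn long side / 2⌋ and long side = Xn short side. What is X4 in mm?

325 × 460 mm

Let X0's short side be w mm. w · w√2 = 2.4 m² = 2,400,000 mm², so w ≈ 1302.7 mm and w√2 ≈ 1842.3 mm → X0 = 1303 × 1842 mm.
X1: ⌊1842/2⌋ × 1303 = 921 × 1303 mm
X2: ⌊1303/2⌋ × 921 = 651 × 921 mm
X3: ⌊921/2⌋ × 651 = 460 × 651 mm
X4: ⌊651/2⌋ × 460 = 325 × 460 mm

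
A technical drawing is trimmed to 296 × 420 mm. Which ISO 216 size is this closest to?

A3 (297 × 420 mm)

Aspect ratio 420/296 ≈ 1.419 — close to the ISO √2 ≈ 1.414.
In the A-series (A0 area = 1 m²): A3 = 297 × 420 mm.
Off by 1 mm total — nearest standard size.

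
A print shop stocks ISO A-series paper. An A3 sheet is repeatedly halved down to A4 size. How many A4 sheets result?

A3 = 297 × 420 mm; A4 = 210 × 297 mm.
Each halving step doubles the count; 1 step from A3 to A4.
2^1 = 2.

2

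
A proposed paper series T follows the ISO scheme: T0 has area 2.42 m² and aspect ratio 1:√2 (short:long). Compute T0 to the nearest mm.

Let the short side be w mm. Then w · w√2 = 2.42 m² = 2,420,000 mm².
w² = 2,420,000/√2, so w ≈ 1308.1 mm; long side = w√2 ≈ 1850.0 mm.

1308 × 1850 mm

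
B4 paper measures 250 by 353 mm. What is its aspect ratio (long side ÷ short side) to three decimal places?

1.412

353 / 250 = 1.412
ISO 216 targets √2 ≈ 1.414; the -0.002 deviation is from mm rounding.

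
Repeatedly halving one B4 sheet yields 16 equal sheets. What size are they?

16 = 2^4, so 4 halving steps.
B4 → B5 → … → B8 after 4 steps.

B8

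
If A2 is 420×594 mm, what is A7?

A3: ⌊594/2⌋ × 420 = 297 × 420 mm
A4: ⌊420/2⌋ × 297 = 210 × 297 mm
A5: ⌊297/2⌋ × 210 = 148 × 210 mm
A6: ⌊210/2⌋ × 148 = 105 × 148 mm
A7: ⌊148/2⌋ × 105 = 74 × 105 mm

74 × 105 mm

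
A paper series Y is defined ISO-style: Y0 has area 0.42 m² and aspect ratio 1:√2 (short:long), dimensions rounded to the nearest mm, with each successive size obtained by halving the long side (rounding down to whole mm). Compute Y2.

Let Y0's short side be w mm. w · w√2 = 0.42 m² = 420,000 mm², so w ≈ 545.0 mm and w√2 ≈ 770.7 mm → Y0 = 545 × 771 mm.
Y1: ⌊771/2⌋ × 545 = 385 × 545 mm
Y2: ⌊545/2⌋ × 385 = 272 × 385 mm

272 × 385 mm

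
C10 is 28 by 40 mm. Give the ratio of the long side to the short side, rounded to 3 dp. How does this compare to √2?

40 / 28 = 1.429
ISO 216 targets √2 ≈ 1.414; the +0.014 deviation is from mm rounding.

1.429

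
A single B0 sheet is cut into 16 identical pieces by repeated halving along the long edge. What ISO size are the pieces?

16 = 2^4, so 4 halving steps.
B0 → B1 → … → B4 after 4 steps.

B4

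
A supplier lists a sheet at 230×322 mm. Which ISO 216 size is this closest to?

C4 (229 × 324 mm)

Aspect ratio 322/230 ≈ 1.400 — close to the ISO √2 ≈ 1.414.
In the C-series (envelope sizes, between A and B): C4 = 229 × 324 mm.
Off by 3 mm total — nearest standard size.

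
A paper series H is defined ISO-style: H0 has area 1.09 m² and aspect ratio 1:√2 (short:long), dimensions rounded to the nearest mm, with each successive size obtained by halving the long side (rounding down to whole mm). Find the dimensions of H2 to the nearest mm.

Let H0's short side be w mm. w · w√2 = 1.09 m² = 1,090,000 mm², so w ≈ 877.9 mm and w√2 ≈ 1241.6 mm → H0 = 878 × 1242 mm.
H1: ⌊1242/2⌋ × 878 = 621 × 878 mm
H2: ⌊878/2⌋ × 621 = 439 × 621 mm

439 × 621 mm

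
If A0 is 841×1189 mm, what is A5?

A1: ⌊1189/2⌋ × 841 = 594 × 841 mm
A2: ⌊841/2⌋ × 594 = 420 × 594 mm
A3: ⌊594/2⌋ × 420 = 297 × 420 mm
A4: ⌊420/2⌋ × 297 = 210 × 297 mm
A5: ⌊297/2⌋ × 210 = 148 × 210 mm

148 × 210 mm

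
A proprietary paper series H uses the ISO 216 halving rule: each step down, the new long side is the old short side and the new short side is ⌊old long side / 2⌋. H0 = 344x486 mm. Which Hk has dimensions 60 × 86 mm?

H0: 344 × 486 mm
H1: 243 × 344 mm
H2: 172 × 243 mm
H3: 121 × 172 mm
H4: 86 × 121 mm
H5: 60 × 86 mm
H6: 43 × 60 mm
→ matches H5.

H5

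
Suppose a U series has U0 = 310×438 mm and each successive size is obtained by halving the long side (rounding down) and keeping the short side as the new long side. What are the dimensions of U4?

77 × 109 mm

U1: ⌊438/2⌋ × 310 = 219 × 310 mm
U2: ⌊310/2⌋ × 219 = 155 × 219 mm
U3: ⌊219/2⌋ × 155 = 109 × 155 mm
U4: ⌊155/2⌋ × 109 = 77 × 109 mm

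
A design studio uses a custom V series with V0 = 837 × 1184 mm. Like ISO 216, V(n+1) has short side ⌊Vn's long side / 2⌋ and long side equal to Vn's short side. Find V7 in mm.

74 × 104 mm

V1 = 592 × 837 mm (from V0 by 1 halving).
V2: ⌊837/2⌋ × 592 = 418 × 592 mm
V3: ⌊592/2⌋ × 418 = 296 × 418 mm
V4: ⌊418/2⌋ × 296 = 209 × 296 mm
V5: ⌊296/2⌋ × 209 = 148 × 209 mm
V6: ⌊209/2⌋ × 148 = 104 × 148 mm
V7: ⌊148/2⌋ × 104 = 74 × 104 mm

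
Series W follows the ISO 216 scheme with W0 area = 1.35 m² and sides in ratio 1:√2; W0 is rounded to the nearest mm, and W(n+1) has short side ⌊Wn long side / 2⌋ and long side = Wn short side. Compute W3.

Let W0's short side be w mm. w · w√2 = 1.35 m² = 1,350,000 mm², so w ≈ 977.0 mm and w√2 ≈ 1381.7 mm → W0 = 977 × 1382 mm.
W1: ⌊1382/2⌋ × 977 = 691 × 977 mm
W2: ⌊977/2⌋ × 691 = 488 × 691 mm
W3: ⌊691/2⌋ × 488 = 345 × 488 mm

345 × 488 mm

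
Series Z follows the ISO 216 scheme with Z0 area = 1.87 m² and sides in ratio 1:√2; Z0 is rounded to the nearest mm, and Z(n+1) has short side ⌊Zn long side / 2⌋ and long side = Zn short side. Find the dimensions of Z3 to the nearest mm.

Let Z0's short side be w mm. w · w√2 = 1.87 m² = 1,870,000 mm², so w ≈ 1149.9 mm and w√2 ≈ 1626.2 mm → Z0 = 1150 × 1626 mm.
Z1: ⌊1626/2⌋ × 1150 = 813 × 1150 mm
Z2: ⌊1150/2⌋ × 813 = 575 × 813 mm
Z3: ⌊813/2⌋ × 575 = 406 × 575 mm

406 × 575 mm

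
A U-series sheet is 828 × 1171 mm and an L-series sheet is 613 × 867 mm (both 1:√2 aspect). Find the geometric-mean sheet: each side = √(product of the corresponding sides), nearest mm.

Short side: √(828 · 613) = √507564 ≈ 712.4 → 712 mm
Long side: √(1171 · 867) = √1015257 ≈ 1007.6 → 1008 mm

712 × 1008 mm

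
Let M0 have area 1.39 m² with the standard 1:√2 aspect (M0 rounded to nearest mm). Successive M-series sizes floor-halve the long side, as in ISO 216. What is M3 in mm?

Let M0's short side be w mm. w · w√2 = 1.39 m² = 1,390,000 mm², so w ≈ 991.4 mm and w√2 ≈ 1402.1 mm → M0 = 991 × 1402 mm.
M1: ⌊1402/2⌋ × 991 = 701 × 991 mm
M2: ⌊991/2⌋ × 701 = 495 × 701 mm
M3: ⌊701/2⌋ × 495 = 350 × 495 mm

350 × 495 mm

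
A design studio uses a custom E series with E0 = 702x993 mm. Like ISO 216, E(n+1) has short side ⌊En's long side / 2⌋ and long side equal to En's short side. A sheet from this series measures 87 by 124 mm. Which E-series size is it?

E0: 702 × 993 mm
E1: 496 × 702 mm
E2: 351 × 496 mm
E3: 248 × 351 mm
E4: 175 × 248 mm
E5: 124 × 175 mm
E6: 87 × 124 mm
E7: 62 × 87 mm
→ matches E6.

E6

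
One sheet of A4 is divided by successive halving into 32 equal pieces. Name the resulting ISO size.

32 = 2^5, so 5 halving steps.
A4 → A5 → … → A9 after 5 steps.

A9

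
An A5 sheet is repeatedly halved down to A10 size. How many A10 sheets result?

Each ISO step halves the sheet: 1 × A5 → 2 × A6 → 4 × A7 → 8 × A8 → …
From A5 to A10 is 5 halving steps: 2^5 = 32.

32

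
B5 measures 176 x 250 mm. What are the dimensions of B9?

B6: ⌊250/2⌋ × 176 = 125 × 176 mm
B7: ⌊176/2⌋ × 125 = 88 × 125 mm
B8: ⌊125/2⌋ × 88 = 62 × 88 mm
B9: ⌊88/2⌋ × 62 = 44 × 62 mm

44 × 62 mm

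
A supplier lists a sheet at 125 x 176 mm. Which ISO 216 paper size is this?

B6 (125 × 176 mm)

Aspect ratio 176/125 ≈ 1.408 — close to the ISO √2 ≈ 1.414.
In the B-series (B0 = 1000 × 1414 mm): B6 = 125 × 176 mm.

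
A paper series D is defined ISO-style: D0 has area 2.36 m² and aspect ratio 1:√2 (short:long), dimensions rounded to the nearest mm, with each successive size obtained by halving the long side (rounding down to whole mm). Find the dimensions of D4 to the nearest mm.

323 × 456 mm

Let D0's short side be w mm. w · w√2 = 2.36 m² = 2,360,000 mm², so w ≈ 1291.8 mm and w√2 ≈ 1826.9 mm → D0 = 1292 × 1827 mm.
D1: ⌊1827/2⌋ × 1292 = 913 × 1292 mm
D2: ⌊1292/2⌋ × 913 = 646 × 913 mm
D3: ⌊913/2⌋ × 646 = 456 × 646 mm
D4: ⌊646/2⌋ × 456 = 323 × 456 mm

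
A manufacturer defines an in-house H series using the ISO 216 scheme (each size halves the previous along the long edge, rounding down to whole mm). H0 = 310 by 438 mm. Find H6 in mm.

H1 = 219 × 310 mm (from H0 by 1 halving).
H2: ⌊310/2⌋ × 219 = 155 × 219 mm
H3: ⌊219/2⌋ × 155 = 109 × 155 mm
H4: ⌊155/2⌋ × 109 = 77 × 109 mm
H5: ⌊109/2⌋ × 77 = 54 × 77 mm
H6: ⌊77/2⌋ × 54 = 38 × 54 mm

38 × 54 mm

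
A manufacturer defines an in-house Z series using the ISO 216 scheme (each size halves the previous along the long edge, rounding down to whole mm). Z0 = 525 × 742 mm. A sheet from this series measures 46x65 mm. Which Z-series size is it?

Z7

Z0: 525 × 742 mm
Z1: 371 × 525 mm
Z2: 262 × 371 mm
Z3: 185 × 262 mm
Z4: 131 × 185 mm
Z5: 92 × 131 mm
Z6: 65 × 92 mm
Z7: 46 × 65 mm
Z8: 32 × 46 mm
→ matches Z7.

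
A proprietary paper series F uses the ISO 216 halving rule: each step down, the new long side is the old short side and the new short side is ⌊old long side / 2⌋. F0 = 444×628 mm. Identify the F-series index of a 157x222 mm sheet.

F3

F0: 444 × 628 mm
F1: 314 × 444 mm
F2: 222 × 314 mm
F3: 157 × 222 mm
F4: 111 × 157 mm
→ matches F3.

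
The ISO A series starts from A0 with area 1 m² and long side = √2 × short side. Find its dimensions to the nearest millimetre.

Let the short side be w mm. Then the long side is w√2 and w · w√2 = 10⁶ mm².
w² = 10⁶/√2, so w = 1000 / 2^(1/4) ≈ 840.9 mm; long side = 1000 · 2^(1/4) ≈ 1189.2 mm.

841 × 1189 mm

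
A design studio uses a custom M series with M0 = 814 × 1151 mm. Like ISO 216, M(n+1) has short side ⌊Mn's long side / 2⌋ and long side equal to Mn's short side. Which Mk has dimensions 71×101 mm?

M0: 814 × 1151 mm
M1: 575 × 814 mm
M2: 407 × 575 mm
M3: 287 × 407 mm
M4: 203 × 287 mm
M5: 143 × 203 mm
M6: 101 × 143 mm
M7: 71 × 101 mm
M8: 50 × 71 mm
→ matches M7.

M7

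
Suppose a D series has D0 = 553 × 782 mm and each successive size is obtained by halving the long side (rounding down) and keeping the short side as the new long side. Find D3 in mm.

D1: ⌊782/2⌋ × 553 = 391 × 553 mm
D2: ⌊553/2⌋ × 391 = 276 × 391 mm
D3: ⌊391/2⌋ × 276 = 195 × 276 mm

195 × 276 mm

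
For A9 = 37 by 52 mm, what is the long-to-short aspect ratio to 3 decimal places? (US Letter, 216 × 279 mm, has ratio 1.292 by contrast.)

52 / 37 = 1.405
ISO 216 targets √2 ≈ 1.414; the -0.009 deviation is from mm rounding.

1.405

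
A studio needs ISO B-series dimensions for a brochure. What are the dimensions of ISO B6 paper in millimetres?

125 × 176 mm

B0 = 1000 × 1414 mm (B0 has a 1000 mm short side, aspect 1:√2).
B1: ⌊1414/2⌋ × 1000 = 707 × 1000 mm
B2: ⌊1000/2⌋ × 707 = 500 × 707 mm
B3: ⌊707/2⌋ × 500 = 353 × 500 mm
B4: ⌊500/2⌋ × 353 = 250 × 353 mm
B5: ⌊353/2⌋ × 250 = 176 × 250 mm
B6: ⌊250/2⌋ × 176 = 125 × 176 mm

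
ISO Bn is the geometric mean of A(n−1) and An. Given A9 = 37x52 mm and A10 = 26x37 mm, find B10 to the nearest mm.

Short side: √(37 · 26) = √962 ≈ 31.0 → 31 mm
Long side: √(52 · 37) = √1924 ≈ 43.9 → 44 mm

31 × 44 mm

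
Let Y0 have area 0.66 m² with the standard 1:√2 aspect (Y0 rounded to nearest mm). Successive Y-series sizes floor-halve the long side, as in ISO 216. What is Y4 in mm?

170 × 241 mm

Let Y0's short side be w mm. w · w√2 = 0.66 m² = 660,000 mm², so w ≈ 683.1 mm and w√2 ≈ 966.1 mm → Y0 = 683 × 966 mm.
Y1: ⌊966/2⌋ × 683 = 483 × 683 mm
Y2: ⌊683/2⌋ × 483 = 341 × 483 mm
Y3: ⌊483/2⌋ × 341 = 241 × 341 mm
Y4: ⌊341/2⌋ × 241 = 170 × 241 mm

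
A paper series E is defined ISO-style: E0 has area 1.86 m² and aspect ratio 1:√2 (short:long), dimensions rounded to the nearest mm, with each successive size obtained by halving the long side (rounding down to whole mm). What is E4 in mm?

Let E0's short side be w mm. w · w√2 = 1.86 m² = 1,860,000 mm², so w ≈ 1146.8 mm and w√2 ≈ 1621.9 mm → E0 = 1147 × 1622 mm.
E1: ⌊1622/2⌋ × 1147 = 811 × 1147 mm
E2: ⌊1147/2⌋ × 811 = 573 × 811 mm
E3: ⌊811/2⌋ × 573 = 405 × 573 mm
E4: ⌊573/2⌋ × 405 = 286 × 405 mm

286 × 405 mm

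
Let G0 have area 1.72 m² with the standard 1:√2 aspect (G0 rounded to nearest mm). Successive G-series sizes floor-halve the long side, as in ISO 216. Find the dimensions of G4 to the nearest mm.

275 × 390 mm

Let G0's short side be w mm. w · w√2 = 1.72 m² = 1,720,000 mm², so w ≈ 1102.8 mm and w√2 ≈ 1559.6 mm → G0 = 1103 × 1560 mm.
G1: ⌊1560/2⌋ × 1103 = 780 × 1103 mm
G2: ⌊1103/2⌋ × 780 = 551 × 780 mm
G3: ⌊780/2⌋ × 551 = 390 × 551 mm
G4: ⌊551/2⌋ × 390 = 275 × 390 mm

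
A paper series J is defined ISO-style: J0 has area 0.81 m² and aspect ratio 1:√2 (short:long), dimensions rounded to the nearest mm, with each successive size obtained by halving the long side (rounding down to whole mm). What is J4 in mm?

189 × 267 mm

Let J0's short side be w mm. w · w√2 = 0.81 m² = 810,000 mm², so w ≈ 756.8 mm and w√2 ≈ 1070.3 mm → J0 = 757 × 1070 mm.
J1: ⌊1070/2⌋ × 757 = 535 × 757 mm
J2: ⌊757/2⌋ × 535 = 378 × 535 mm
J3: ⌊535/2⌋ × 378 = 267 × 378 mm
J4: ⌊378/2⌋ × 267 = 189 × 267 mm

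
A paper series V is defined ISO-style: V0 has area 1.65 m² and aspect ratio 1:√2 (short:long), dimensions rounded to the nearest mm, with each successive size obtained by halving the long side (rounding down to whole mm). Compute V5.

191 × 270 mm

Let V0's short side be w mm. w · w√2 = 1.65 m² = 1,650,000 mm², so w ≈ 1080.2 mm and w√2 ≈ 1527.6 mm → V0 = 1080 × 1528 mm.
V1: ⌊1528/2⌋ × 1080 = 764 × 1080 mm
V2: ⌊1080/2⌋ × 764 = 540 × 764 mm
V3: ⌊764/2⌋ × 540 = 382 × 540 mm
V4: ⌊540/2⌋ × 382 = 270 × 382 mm
V5: ⌊382/2⌋ × 270 = 191 × 270 mm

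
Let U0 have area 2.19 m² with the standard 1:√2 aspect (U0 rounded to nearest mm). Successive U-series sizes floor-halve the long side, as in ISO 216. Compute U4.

Let U0's short side be w mm. w · w√2 = 2.19 m² = 2,190,000 mm², so w ≈ 1244.4 mm and w√2 ≈ 1759.9 mm → U0 = 1244 × 1760 mm.
U1: ⌊1760/2⌋ × 1244 = 880 × 1244 mm
U2: ⌊1244/2⌋ × 880 = 622 × 880 mm
U3: ⌊880/2⌋ × 622 = 440 × 622 mm
U4: ⌊622/2⌋ × 440 = 311 × 440 mm

311 × 440 mm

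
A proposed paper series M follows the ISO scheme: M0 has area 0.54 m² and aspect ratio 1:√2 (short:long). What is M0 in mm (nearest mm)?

Let the short side be w mm. Then w · w√2 = 0.54 m² = 540,000 mm².
w² = 540,000/√2, so w ≈ 617.9 mm; long side = w√2 ≈ 873.9 mm.

618 × 874 mm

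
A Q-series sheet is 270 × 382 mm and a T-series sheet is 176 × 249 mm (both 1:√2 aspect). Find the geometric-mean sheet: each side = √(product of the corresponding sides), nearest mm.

218 × 308 mm

Short side: √(270 · 176) = √47520 ≈ 218.0 → 218 mm
Long side: √(382 · 249) = √95118 ≈ 308.4 → 308 mm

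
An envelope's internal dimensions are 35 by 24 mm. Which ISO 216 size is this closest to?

A10 (26 × 37 mm)

Aspect ratio 35/24 ≈ 1.458 (ISO target is √2 ≈ 1.414).
In the A-series (A0 area = 1 m²): A10 = 26 × 37 mm.
Off by 4 mm total — nearest standard size.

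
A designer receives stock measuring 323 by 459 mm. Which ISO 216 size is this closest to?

Aspect ratio 459/323 ≈ 1.421 — close to the ISO √2 ≈ 1.414.
In the C-series (envelope sizes, between A and B): C3 = 324 × 458 mm.
Off by 2 mm total — nearest standard size.

C3 (324 × 458 mm)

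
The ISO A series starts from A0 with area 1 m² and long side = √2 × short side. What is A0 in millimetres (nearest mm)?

841 × 1189 mm

Let the short side be w mm. Then the long side is w√2 and w · w√2 = 10⁶ mm².
w² = 10⁶/√2, so w = 1000 / 2^(1/4) ≈ 840.9 mm; long side = 1000 · 2^(1/4) ≈ 1189.2 mm.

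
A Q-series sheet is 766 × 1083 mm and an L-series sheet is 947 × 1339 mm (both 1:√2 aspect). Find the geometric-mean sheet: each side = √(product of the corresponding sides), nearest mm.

Short side: √(766 · 947) = √725402 ≈ 851.7 → 852 mm
Long side: √(1083 · 1339) = √1450137 ≈ 1204.2 → 1204 mm

852 × 1204 mm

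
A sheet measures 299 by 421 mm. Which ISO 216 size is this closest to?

Aspect ratio 421/299 ≈ 1.408 — close to the ISO √2 ≈ 1.414.
In the A-series (A0 area = 1 m²): A3 = 297 × 420 mm.
Off by 3 mm total — nearest standard size.

A3 (297 × 420 mm)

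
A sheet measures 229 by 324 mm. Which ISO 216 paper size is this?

Aspect ratio 324/229 ≈ 1.415 — close to the ISO √2 ≈ 1.414.
In the C-series (envelope sizes, between A and B): C4 = 229 × 324 mm.

C4 (229 × 324 mm)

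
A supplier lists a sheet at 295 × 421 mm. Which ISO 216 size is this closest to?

A3 (297 × 420 mm)

Aspect ratio 421/295 ≈ 1.427 — close to the ISO √2 ≈ 1.414.
In the A-series (A0 area = 1 m²): A3 = 297 × 420 mm.
Off by 3 mm total — nearest standard size.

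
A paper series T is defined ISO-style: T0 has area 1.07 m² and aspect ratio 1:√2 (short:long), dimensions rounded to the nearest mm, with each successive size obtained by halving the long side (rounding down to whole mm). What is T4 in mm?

Let T0's short side be w mm. w · w√2 = 1.07 m² = 1,070,000 mm², so w ≈ 869.8 mm and w√2 ≈ 1230.1 mm → T0 = 870 × 1230 mm.
T1: ⌊1230/2⌋ × 870 = 615 × 870 mm
T2: ⌊870/2⌋ × 615 = 435 × 615 mm
T3: ⌊615/2⌋ × 435 = 307 × 435 mm
T4: ⌊435/2⌋ × 307 = 217 × 307 mm

217 × 307 mm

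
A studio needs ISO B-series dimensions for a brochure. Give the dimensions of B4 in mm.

B0 = 1000 × 1414 mm (B0 has a 1000 mm short side, aspect 1:√2).
B1: ⌊1414/2⌋ × 1000 = 707 × 1000 mm
B2: ⌊1000/2⌋ × 707 = 500 × 707 mm
B3: ⌊707/2⌋ × 500 = 353 × 500 mm
B4: ⌊500/2⌋ × 353 = 250 × 353 mm

250 × 353 mm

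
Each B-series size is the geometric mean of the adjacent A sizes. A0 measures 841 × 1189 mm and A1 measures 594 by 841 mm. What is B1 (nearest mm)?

707 × 1000 mm

Short side: √(841 · 594) = √499554 ≈ 706.8 → 707 mm
Long side: √(1189 · 841) = √999949 ≈ 1000.0 → 1000 mm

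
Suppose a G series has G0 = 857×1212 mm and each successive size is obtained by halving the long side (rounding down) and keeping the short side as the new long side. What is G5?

151 × 214 mm

G1: ⌊1212/2⌋ × 857 = 606 × 857 mm
G2: ⌊857/2⌋ × 606 = 428 × 606 mm
G3: ⌊606/2⌋ × 428 = 303 × 428 mm
G4: ⌊428/2⌋ × 303 = 214 × 303 mm
G5: ⌊303/2⌋ × 214 = 151 × 214 mm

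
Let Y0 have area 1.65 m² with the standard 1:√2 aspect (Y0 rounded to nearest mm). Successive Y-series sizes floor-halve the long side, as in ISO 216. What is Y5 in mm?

Let Y0's short side be w mm. w · w√2 = 1.65 m² = 1,650,000 mm², so w ≈ 1080.2 mm and w√2 ≈ 1527.6 mm → Y0 = 1080 × 1528 mm.
Y1: ⌊1528/2⌋ × 1080 = 764 × 1080 mm
Y2: ⌊1080/2⌋ × 764 = 540 × 764 mm
Y3: ⌊764/2⌋ × 540 = 382 × 540 mm
Y4: ⌊540/2⌋ × 382 = 270 × 382 mm
Y5: ⌊382/2⌋ × 270 = 191 × 270 mm

191 × 270 mm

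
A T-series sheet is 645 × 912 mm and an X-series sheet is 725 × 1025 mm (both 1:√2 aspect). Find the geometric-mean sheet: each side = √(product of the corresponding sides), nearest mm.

Short side: √(645 · 725) = √467625 ≈ 683.8 → 684 mm
Long side: √(912 · 1025) = √934800 ≈ 966.9 → 967 mm

684 × 967 mm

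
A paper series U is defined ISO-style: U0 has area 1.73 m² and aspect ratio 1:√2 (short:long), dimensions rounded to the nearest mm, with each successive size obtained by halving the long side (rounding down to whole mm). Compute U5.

195 × 276 mm

Let U0's short side be w mm. w · w√2 = 1.73 m² = 1,730,000 mm², so w ≈ 1106.0 mm and w√2 ≈ 1564.2 mm → U0 = 1106 × 1564 mm.
U1: ⌊1564/2⌋ × 1106 = 782 × 1106 mm
U2: ⌊1106/2⌋ × 782 = 553 × 782 mm
U3: ⌊782/2⌋ × 553 = 391 × 553 mm
U4: ⌊553/2⌋ × 391 = 276 × 391 mm
U5: ⌊391/2⌋ × 276 = 195 × 276 mm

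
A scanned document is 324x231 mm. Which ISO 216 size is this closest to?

Aspect ratio 324/231 ≈ 1.403 — close to the ISO √2 ≈ 1.414.
In the C-series (envelope sizes, between A and B): C4 = 229 × 324 mm.
Off by 2 mm total — nearest standard size.

C4 (229 × 324 mm)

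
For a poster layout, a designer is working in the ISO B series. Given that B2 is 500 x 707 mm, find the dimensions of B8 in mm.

B3: ⌊707/2⌋ × 500 = 353 × 500 mm
B4: ⌊500/2⌋ × 353 = 250 × 353 mm
B5: ⌊353/2⌋ × 250 = 176 × 250 mm
B6: ⌊250/2⌋ × 176 = 125 × 176 mm
B7: ⌊176/2⌋ × 125 = 88 × 125 mm
B8: ⌊125/2⌋ × 88 = 62 × 88 mm

62 × 88 mm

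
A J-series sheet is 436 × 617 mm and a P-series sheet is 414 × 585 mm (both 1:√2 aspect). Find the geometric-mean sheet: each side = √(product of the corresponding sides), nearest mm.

Short side: √(436 · 414) = √180504 ≈ 424.9 → 425 mm
Long side: √(617 · 585) = √360945 ≈ 600.8 → 601 mm

425 × 601 mm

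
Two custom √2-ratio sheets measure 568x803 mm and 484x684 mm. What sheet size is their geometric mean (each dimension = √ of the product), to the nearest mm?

524 × 741 mm

Short side: √(568 · 484) = √274912 ≈ 524.3 → 524 mm
Long side: √(803 · 684) = √549252 ≈ 741.1 → 741 mm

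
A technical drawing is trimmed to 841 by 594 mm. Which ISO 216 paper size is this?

A1 (594 × 841 mm)

Aspect ratio 841/594 ≈ 1.416 — close to the ISO √2 ≈ 1.414.
In the A-series (A0 area = 1 m²): A1 = 594 × 841 mm.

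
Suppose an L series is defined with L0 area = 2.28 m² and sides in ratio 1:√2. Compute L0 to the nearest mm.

1270 × 1796 mm

Let the short side be w mm. Then w · w√2 = 2.28 m² = 2,280,000 mm².
w² = 2,280,000/√2, so w ≈ 1269.7 mm; long side = w√2 ≈ 1795.7 mm.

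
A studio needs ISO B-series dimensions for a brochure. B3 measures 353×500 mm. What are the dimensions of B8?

B4: ⌊500/2⌋ × 353 = 250 × 353 mm
B5: ⌊353/2⌋ × 250 = 176 × 250 mm
B6: ⌊250/2⌋ × 176 = 125 × 176 mm
B7: ⌊176/2⌋ × 125 = 88 × 125 mm
B8: ⌊125/2⌋ × 88 = 62 × 88 mm

62 × 88 mm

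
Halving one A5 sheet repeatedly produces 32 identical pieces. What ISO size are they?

32 = 2^5, so 5 halving steps.
A5 → A6 → … → A10 after 5 steps.

A10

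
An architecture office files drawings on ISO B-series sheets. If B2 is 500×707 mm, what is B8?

62 × 88 mm

B3: ⌊707/2⌋ × 500 = 353 × 500 mm
B4: ⌊500/2⌋ × 353 = 250 × 353 mm
B5: ⌊353/2⌋ × 250 = 176 × 250 mm
B6: ⌊250/2⌋ × 176 = 125 × 176 mm
B7: ⌊176/2⌋ × 125 = 88 × 125 mm
B8: ⌊125/2⌋ × 88 = 62 × 88 mm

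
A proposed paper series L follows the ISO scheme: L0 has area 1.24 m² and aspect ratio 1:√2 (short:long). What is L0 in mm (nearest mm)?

936 × 1324 mm

Let the short side be w mm. Then w · w√2 = 1.24 m² = 1,240,000 mm².
w² = 1,240,000/√2, so w ≈ 936.4 mm; long side = w√2 ≈ 1324.2 mm.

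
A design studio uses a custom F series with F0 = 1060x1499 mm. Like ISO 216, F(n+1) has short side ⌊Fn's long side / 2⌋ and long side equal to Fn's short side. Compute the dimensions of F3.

374 × 530 mm

F1: ⌊1499/2⌋ × 1060 = 749 × 1060 mm
F2: ⌊1060/2⌋ × 749 = 530 × 749 mm
F3: ⌊749/2⌋ × 530 = 374 × 530 mm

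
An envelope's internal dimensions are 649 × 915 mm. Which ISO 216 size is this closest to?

Aspect ratio 915/649 ≈ 1.410 — close to the ISO √2 ≈ 1.414.
In the C-series (envelope sizes, between A and B): C1 = 648 × 917 mm.
Off by 3 mm total — nearest standard size.

C1 (648 × 917 mm)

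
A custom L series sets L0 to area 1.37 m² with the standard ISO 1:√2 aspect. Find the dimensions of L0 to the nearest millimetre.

Let the short side be w mm. Then w · w√2 = 1.37 m² = 1,370,000 mm².
w² = 1,370,000/√2, so w ≈ 984.2 mm; long side = w√2 ≈ 1391.9 mm.

984 × 1392 mm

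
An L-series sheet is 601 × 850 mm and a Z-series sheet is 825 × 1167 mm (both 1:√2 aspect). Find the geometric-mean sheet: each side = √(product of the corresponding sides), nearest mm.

704 × 996 mm

Short side: √(601 · 825) = √495825 ≈ 704.1 → 704 mm
Long side: √(850 · 1167) = √991950 ≈ 996.0 → 996 mm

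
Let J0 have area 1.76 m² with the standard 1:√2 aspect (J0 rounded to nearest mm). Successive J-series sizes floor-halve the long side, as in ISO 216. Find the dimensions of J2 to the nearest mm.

Let J0's short side be w mm. w · w√2 = 1.76 m² = 1,760,000 mm², so w ≈ 1115.6 mm and w√2 ≈ 1577.7 mm → J0 = 1116 × 1578 mm.
J1: ⌊1578/2⌋ × 1116 = 789 × 1116 mm
J2: ⌊1116/2⌋ × 789 = 558 × 789 mm

558 × 789 mm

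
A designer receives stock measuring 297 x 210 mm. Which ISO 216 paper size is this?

A4 (210 × 297 mm)

Aspect ratio 297/210 ≈ 1.414 — close to the ISO √2 ≈ 1.414.
In the A-series (A0 area = 1 m²): A4 = 210 × 297 mm.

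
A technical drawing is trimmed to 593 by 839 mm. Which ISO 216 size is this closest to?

A1 (594 × 841 mm)

Aspect ratio 839/593 ≈ 1.415 — close to the ISO √2 ≈ 1.414.
In the A-series (A0 area = 1 m²): A1 = 594 × 841 mm.
Off by 3 mm total — nearest standard size.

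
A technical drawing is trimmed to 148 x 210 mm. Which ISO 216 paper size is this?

A5 (148 × 210 mm)

Aspect ratio 210/148 ≈ 1.419 — close to the ISO √2 ≈ 1.414.
In the A-series (A0 area = 1 m²): A5 = 148 × 210 mm.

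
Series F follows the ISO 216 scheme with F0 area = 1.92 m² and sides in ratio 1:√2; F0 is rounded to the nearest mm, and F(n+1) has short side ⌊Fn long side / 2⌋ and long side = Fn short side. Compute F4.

291 × 412 mm

Let F0's short side be w mm. w · w√2 = 1.92 m² = 1,920,000 mm², so w ≈ 1165.2 mm and w√2 ≈ 1647.8 mm → F0 = 1165 × 1648 mm.
F1: ⌊1648/2⌋ × 1165 = 824 × 1165 mm
F2: ⌊1165/2⌋ × 824 = 582 × 824 mm
F3: ⌊824/2⌋ × 582 = 412 × 582 mm
F4: ⌊582/2⌋ × 412 = 291 × 412 mm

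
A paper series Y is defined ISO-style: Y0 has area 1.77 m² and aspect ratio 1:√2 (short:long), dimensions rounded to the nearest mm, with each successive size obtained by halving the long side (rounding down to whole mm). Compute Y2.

Let Y0's short side be w mm. w · w√2 = 1.77 m² = 1,770,000 mm², so w ≈ 1118.7 mm and w√2 ≈ 1582.1 mm → Y0 = 1119 × 1582 mm.
Y1: ⌊1582/2⌋ × 1119 = 791 × 1119 mm
Y2: ⌊1119/2⌋ × 791 = 559 × 791 mm

559 × 791 mm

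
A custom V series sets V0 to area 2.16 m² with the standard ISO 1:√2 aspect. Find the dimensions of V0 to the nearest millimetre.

1236 × 1748 mm

Let the short side be w mm. Then w · w√2 = 2.16 m² = 2,160,000 mm².
w² = 2,160,000/√2, so w ≈ 1235.9 mm; long side = w√2 ≈ 1747.8 mm.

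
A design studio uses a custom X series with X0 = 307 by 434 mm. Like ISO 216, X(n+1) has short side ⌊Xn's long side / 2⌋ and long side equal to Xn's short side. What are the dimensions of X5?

X1 = 217 × 307 mm (from X0 by 1 halving).
X2: ⌊307/2⌋ × 217 = 153 × 217 mm
X3: ⌊217/2⌋ × 153 = 108 × 153 mm
X4: ⌊153/2⌋ × 108 = 76 × 108 mm
X5: ⌊108/2⌋ × 76 = 54 × 76 mm

54 × 76 mm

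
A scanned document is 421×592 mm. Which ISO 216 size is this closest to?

Aspect ratio 592/421 ≈ 1.406 — close to the ISO √2 ≈ 1.414.
In the A-series (A0 area = 1 m²): A2 = 420 × 594 mm.
Off by 3 mm total — nearest standard size.

A2 (420 × 594 mm)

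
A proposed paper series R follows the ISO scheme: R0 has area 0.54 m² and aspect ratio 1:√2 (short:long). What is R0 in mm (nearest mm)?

618 × 874 mm

Let the short side be w mm. Then w · w√2 = 0.54 m² = 540,000 mm².
w² = 540,000/√2, so w ≈ 617.9 mm; long side = w√2 ≈ 873.9 mm.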